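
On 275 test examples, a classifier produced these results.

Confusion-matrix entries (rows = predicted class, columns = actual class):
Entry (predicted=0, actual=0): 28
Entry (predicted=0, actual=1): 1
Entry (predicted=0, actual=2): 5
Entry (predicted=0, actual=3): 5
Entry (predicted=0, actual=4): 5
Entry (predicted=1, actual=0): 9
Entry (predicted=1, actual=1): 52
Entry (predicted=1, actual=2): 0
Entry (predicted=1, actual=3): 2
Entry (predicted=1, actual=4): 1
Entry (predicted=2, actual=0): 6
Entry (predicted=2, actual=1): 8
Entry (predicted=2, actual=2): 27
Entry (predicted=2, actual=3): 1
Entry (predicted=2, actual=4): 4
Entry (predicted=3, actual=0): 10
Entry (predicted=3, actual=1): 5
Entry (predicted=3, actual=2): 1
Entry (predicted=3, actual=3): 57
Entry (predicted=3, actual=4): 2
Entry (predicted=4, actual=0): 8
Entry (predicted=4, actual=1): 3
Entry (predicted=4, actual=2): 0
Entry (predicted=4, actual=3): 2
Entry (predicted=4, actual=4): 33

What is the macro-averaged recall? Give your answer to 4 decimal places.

Per-class recall (TP/(TP+FN)):
  0: TP=28, FN=9+6+10+8=33 → 28/61 = 0.45902
  1: TP=52, FN=1+8+5+3=17 → 52/69 = 0.75362
  2: TP=27, FN=5+0+1+0=6 → 27/33 = 0.81818
  3: TP=57, FN=5+2+1+2=10 → 57/67 = 0.85075
  4: TP=33, FN=5+1+4+2=12 → 33/45 = 0.73333
Macro-recall = mean = (0.45902 + 0.75362 + 0.81818 + 0.85075 + 0.73333) / 5 = 0.7230

0.7230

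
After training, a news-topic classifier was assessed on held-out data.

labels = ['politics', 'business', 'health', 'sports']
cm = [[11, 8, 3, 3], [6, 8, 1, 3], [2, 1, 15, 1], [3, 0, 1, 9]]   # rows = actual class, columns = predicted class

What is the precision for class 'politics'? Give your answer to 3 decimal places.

0.500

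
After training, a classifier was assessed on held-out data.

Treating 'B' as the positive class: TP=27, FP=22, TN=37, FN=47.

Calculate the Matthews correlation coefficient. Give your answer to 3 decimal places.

-0.008

MCC = (TP·TN − FP·FN) / √((TP+FP)(TP+FN)(TN+FP)(TN+FN))
Numerator = 27·37 − 22·47 = -35
Denominator = √(49·74·59·84) = √17970456 = 4239.1575
MCC = -35 / 4239.1575 = -0.008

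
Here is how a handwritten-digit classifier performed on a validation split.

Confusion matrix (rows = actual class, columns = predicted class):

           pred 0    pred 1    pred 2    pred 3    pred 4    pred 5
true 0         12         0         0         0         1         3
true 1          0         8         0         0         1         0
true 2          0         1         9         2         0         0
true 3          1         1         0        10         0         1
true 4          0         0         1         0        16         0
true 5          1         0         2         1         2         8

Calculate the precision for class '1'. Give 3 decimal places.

Treat '1' as positive and all other classes as negative.
precision = TP/(TP+FP).
1: TP=8, FP=0+1+1+0+0=2 → 8/10 = 0.8000

0.800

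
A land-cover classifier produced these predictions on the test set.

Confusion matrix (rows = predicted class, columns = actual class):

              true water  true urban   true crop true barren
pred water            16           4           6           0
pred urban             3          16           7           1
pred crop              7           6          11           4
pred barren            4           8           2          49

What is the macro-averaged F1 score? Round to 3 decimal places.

0.585

Per-class F1 score (2·TP/(2·TP+FP+FN)):
  water: TP=16, FP=4+6+0=10, FN=3+7+4=14 → 32/56 = 0.5714
  urban: TP=16, FP=3+7+1=11, FN=4+6+8=18 → 32/61 = 0.5246
  crop: TP=11, FP=7+6+4=17, FN=6+7+2=15 → 22/54 = 0.4074
  barren: TP=49, FP=4+8+2=14, FN=0+1+4=5 → 98/117 = 0.8376
Macro-F1 score = mean = (0.5714 + 0.5246 + 0.4074 + 0.8376) / 4 = 0.585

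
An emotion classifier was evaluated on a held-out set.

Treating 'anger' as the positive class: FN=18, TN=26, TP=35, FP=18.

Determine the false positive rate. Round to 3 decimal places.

FPR = FP/(FP+TN) = 18/(18+26) = 0.409

0.409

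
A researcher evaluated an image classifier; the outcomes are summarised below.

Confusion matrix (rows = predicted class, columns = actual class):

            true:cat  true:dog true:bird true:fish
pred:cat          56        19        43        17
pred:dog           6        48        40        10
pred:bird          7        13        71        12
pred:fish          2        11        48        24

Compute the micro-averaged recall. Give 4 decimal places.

0.4660

Micro-averaging pools counts across classes: ΣTP=199, ΣFP=228, ΣFN=228.
Micro-recall = TP/(TP+FN) on pooled counts = 0.4660 (equals overall accuracy in single-label multiclass).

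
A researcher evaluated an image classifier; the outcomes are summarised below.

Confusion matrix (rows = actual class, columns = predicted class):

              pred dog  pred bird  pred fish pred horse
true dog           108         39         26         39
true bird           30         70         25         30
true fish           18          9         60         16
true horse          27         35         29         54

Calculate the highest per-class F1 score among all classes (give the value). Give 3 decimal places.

Per-class F1 score (2·TP/(2·TP+FP+FN)):
  dog: TP=108, FP=30+18+27=75, FN=39+26+39=104 → 216/395 = 0.5468
  bird: TP=70, FP=39+9+35=83, FN=30+25+30=85 → 140/308 = 0.4545
  fish: TP=60, FP=26+25+29=80, FN=18+9+16=43 → 120/243 = 0.4938
  horse: TP=54, FP=39+30+16=85, FN=27+35+29=91 → 108/284 = 0.3803
Highest is class 'dog' with F1 score = 0.547.

0.547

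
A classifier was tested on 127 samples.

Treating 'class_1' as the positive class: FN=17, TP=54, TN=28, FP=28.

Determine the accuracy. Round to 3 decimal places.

0.646

Accuracy = (TP+TN)/N = (54+28)/127 = 0.646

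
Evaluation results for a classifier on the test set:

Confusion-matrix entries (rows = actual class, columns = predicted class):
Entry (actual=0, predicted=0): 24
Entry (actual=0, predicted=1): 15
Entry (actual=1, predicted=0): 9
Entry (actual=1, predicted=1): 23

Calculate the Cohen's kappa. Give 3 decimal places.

0.329

Observed agreement pₒ = trace/N = 47/71 = 0.6620
Expected agreement pₑ = Σ (rowᵢ·colᵢ)/N² = (39·33 + 32·38)/71² = 0.4965
κ = (pₒ − pₑ)/(1 − pₑ) = (0.6620 − 0.4965)/(1 − 0.4965) = 0.329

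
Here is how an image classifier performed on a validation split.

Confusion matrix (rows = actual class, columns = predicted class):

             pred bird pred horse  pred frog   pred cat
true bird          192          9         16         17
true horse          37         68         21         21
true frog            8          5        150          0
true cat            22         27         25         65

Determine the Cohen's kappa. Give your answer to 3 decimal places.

0.583

Observed agreement pₒ = trace/N = 475/683 = 0.6955
Expected agreement pₑ = Σ (rowᵢ·colᵢ)/N² = (234·259 + 147·109 + 163·212 + 139·103)/683² = 0.2690
κ = (pₒ − pₑ)/(1 − pₑ) = (0.6955 − 0.2690)/(1 − 0.2690) = 0.583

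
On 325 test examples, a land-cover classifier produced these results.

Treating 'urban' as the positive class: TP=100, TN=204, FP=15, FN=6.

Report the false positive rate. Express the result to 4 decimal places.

FPR = FP/(FP+TN) = 15/(15+204) = 0.0685

0.0685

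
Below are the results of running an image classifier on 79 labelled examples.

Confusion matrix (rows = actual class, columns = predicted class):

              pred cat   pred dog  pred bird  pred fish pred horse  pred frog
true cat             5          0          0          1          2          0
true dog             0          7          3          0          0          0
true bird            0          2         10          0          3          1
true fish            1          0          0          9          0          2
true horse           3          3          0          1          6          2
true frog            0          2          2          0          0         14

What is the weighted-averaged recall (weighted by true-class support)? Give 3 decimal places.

Per-class recall (TP/(TP+FN)):
  cat: TP=5, FN=0+0+1+2+0=3 → 5/8 = 0.6250
  dog: TP=7, FN=0+3+0+0+0=3 → 7/10 = 0.7000
  bird: TP=10, FN=0+2+0+3+1=6 → 10/16 = 0.6250
  fish: TP=9, FN=1+0+0+0+2=3 → 9/12 = 0.7500
  horse: TP=6, FN=3+3+0+1+2=9 → 6/15 = 0.4000
  frog: TP=14, FN=0+2+2+0+0=4 → 14/18 = 0.7778
Weighted-recall = Σ (supportᵢ/N)·recallᵢ with N=79: (8/79)·0.6250 + (10/79)·0.7000 + (16/79)·0.6250 + (12/79)·0.7500 + (15/79)·0.4000 + (18/79)·0.7778 = 0.646

0.646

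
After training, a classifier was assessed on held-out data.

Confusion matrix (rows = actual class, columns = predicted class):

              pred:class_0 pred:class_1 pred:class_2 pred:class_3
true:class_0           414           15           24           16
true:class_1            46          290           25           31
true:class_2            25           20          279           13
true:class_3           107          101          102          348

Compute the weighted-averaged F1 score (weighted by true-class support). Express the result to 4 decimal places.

Per-class F1 score (2·TP/(2·TP+FP+FN)):
  class_0: TP=414, FP=46+25+107=178, FN=15+24+16=55 → 828/1061 = 0.78040
  class_1: TP=290, FP=15+20+101=136, FN=46+25+31=102 → 580/818 = 0.70905
  class_2: TP=279, FP=24+25+102=151, FN=25+20+13=58 → 558/767 = 0.72751
  class_3: TP=348, FP=16+31+13=60, FN=107+101+102=310 → 696/1066 = 0.65291
Weighted-F1 score = Σ (supportᵢ/N)·F1 scoreᵢ with N=1856: (469/1856)·0.78040 + (392/1856)·0.70905 + (337/1856)·0.72751 + (658/1856)·0.65291 = 0.7105

0.7105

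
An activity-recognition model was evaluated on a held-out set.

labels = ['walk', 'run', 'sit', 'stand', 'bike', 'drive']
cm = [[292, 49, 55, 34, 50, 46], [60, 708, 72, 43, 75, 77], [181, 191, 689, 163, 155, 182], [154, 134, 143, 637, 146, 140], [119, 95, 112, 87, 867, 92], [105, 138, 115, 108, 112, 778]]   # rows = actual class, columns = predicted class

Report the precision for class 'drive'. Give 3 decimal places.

0.592

One-vs-rest for 'drive': TP = diagonal; FP = other classes predicted 'drive'; FN = 'drive' predicted as other.
precision = TP/(TP+FP).
drive: TP=778, FP=46+77+182+140+92=537 → 778/1315 = 0.5916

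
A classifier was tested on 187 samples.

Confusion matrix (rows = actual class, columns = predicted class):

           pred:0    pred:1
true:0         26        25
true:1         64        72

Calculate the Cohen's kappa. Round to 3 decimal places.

0.032

Observed agreement pₒ = trace/N = 98/187 = 0.5241
Expected agreement pₑ = Σ (rowᵢ·colᵢ)/N² = (51·90 + 136·97)/187² = 0.5085
κ = (pₒ − pₑ)/(1 − pₑ) = (0.5241 − 0.5085)/(1 − 0.5085) = 0.032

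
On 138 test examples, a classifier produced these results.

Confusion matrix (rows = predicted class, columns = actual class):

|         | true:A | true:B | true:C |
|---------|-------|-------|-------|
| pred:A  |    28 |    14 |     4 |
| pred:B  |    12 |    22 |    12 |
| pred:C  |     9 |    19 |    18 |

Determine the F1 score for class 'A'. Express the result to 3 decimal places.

0.589

Take TP from the diagonal, FP from the rest of the 'A' prediction marginal, FN from the rest of the 'A' actual marginal.
F1 score = 2·TP/(2·TP+FP+FN).
A: TP=28, FP=14+4=18, FN=12+9=21 → 56/95 = 0.5895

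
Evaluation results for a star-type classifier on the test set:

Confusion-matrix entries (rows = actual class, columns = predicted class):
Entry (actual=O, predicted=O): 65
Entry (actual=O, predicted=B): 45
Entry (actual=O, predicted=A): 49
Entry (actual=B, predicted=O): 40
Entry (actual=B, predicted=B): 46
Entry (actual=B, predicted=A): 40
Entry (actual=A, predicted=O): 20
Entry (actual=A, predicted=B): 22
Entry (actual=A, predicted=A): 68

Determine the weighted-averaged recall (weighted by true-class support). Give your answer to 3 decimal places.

0.453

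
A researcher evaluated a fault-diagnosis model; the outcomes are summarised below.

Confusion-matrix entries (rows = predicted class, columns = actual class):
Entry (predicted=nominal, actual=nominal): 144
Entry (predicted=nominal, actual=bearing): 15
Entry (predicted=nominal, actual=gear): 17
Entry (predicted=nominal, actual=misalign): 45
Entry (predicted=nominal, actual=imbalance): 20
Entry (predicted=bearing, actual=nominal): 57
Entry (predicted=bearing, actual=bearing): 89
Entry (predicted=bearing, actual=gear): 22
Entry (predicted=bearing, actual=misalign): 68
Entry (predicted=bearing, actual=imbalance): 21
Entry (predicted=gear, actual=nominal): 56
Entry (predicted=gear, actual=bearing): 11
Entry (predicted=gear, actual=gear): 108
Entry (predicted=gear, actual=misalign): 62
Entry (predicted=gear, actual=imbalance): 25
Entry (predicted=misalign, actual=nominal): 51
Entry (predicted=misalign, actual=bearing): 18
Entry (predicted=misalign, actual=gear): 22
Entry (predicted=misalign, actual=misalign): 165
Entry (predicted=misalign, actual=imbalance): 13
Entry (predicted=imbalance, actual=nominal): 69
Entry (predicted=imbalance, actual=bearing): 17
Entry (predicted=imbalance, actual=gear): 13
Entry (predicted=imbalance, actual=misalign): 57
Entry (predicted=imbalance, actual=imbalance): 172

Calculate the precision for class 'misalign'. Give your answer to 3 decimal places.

0.613

Treat 'misalign' as positive and all other classes as negative.
precision = TP/(TP+FP).
misalign: TP=165, FP=51+18+22+13=104 → 165/269 = 0.6134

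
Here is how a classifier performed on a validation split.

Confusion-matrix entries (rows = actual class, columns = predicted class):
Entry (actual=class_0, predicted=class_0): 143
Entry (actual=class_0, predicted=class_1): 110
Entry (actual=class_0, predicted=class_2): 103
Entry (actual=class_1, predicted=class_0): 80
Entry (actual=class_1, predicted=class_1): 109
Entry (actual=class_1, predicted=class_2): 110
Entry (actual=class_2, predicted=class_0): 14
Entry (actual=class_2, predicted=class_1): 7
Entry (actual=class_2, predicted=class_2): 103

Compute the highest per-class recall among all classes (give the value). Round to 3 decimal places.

0.831

Per-class recall (TP/(TP+FN)):
  class_0: TP=143, FN=110+103=213 → 143/356 = 0.4017
  class_1: TP=109, FN=80+110=190 → 109/299 = 0.3645
  class_2: TP=103, FN=14+7=21 → 103/124 = 0.8306
Highest is class 'class_2' with recall = 0.831.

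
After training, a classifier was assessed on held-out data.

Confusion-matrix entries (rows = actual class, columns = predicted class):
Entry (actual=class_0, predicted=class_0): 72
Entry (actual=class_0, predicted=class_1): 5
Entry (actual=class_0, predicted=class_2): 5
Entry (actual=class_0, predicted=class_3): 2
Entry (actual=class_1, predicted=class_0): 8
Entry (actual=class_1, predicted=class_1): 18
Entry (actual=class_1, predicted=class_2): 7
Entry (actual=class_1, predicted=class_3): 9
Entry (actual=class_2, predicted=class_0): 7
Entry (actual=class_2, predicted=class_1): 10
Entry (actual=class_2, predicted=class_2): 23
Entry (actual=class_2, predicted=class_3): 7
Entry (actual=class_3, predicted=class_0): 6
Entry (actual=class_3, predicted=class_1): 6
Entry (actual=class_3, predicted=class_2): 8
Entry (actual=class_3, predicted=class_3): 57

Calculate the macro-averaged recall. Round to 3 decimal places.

0.629

Per-class recall (TP/(TP+FN)):
  class_0: TP=72, FN=5+5+2=12 → 72/84 = 0.8571
  class_1: TP=18, FN=8+7+9=24 → 18/42 = 0.4286
  class_2: TP=23, FN=7+10+7=24 → 23/47 = 0.4894
  class_3: TP=57, FN=6+6+8=20 → 57/77 = 0.7403
Macro-recall = mean = (0.8571 + 0.4286 + 0.4894 + 0.7403) / 4 = 0.629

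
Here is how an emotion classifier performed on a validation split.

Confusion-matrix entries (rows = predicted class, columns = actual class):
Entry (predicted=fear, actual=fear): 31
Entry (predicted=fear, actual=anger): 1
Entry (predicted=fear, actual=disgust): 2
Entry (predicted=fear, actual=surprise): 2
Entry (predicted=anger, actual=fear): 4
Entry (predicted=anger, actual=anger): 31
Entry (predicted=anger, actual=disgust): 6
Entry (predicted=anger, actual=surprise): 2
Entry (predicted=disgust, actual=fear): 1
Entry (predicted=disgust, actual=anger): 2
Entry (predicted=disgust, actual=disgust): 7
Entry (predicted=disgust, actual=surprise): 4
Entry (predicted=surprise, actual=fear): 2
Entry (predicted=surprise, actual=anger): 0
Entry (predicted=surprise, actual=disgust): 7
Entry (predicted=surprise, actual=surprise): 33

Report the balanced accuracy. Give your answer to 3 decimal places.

0.713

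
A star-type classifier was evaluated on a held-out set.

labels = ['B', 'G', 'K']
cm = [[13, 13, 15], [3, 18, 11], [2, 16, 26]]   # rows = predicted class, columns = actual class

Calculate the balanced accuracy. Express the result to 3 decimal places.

0.535

Balanced accuracy = mean of per-class recall.
  B: recall = 13/18 = 0.7222
  G: recall = 18/47 = 0.3830
  K: recall = 26/52 = 0.5000
Mean = (0.7222 + 0.3830 + 0.5000) / 3 = 0.535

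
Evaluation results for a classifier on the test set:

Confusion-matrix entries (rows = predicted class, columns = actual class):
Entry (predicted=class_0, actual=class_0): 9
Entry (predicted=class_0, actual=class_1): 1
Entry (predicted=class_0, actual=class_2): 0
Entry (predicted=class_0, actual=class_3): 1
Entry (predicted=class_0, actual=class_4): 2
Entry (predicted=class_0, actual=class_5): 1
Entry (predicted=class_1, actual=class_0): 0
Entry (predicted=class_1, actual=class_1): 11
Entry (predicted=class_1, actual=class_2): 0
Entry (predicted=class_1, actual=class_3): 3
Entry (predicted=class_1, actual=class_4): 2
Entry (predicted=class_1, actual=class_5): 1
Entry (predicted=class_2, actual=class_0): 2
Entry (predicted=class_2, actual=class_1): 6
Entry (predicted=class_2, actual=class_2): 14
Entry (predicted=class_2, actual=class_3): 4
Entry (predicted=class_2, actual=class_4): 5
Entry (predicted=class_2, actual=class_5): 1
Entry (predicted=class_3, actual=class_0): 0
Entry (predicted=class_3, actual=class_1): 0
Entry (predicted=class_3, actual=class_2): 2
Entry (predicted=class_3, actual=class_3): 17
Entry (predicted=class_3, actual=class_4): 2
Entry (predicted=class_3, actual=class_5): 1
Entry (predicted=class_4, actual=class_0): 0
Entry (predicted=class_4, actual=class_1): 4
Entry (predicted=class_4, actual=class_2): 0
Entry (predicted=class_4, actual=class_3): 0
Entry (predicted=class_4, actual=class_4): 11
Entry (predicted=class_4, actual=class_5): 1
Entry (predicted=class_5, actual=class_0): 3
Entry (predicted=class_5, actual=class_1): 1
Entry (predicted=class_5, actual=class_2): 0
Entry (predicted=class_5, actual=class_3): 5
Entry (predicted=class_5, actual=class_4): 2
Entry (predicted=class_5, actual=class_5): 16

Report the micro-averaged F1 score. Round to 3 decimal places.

Micro-averaging pools counts across classes: ΣTP=78, ΣFP=50, ΣFN=50.
Micro-F1 score = 2·TP/(2·TP+FP+FN) on pooled counts = 0.609 (equals overall accuracy in single-label multiclass).

0.609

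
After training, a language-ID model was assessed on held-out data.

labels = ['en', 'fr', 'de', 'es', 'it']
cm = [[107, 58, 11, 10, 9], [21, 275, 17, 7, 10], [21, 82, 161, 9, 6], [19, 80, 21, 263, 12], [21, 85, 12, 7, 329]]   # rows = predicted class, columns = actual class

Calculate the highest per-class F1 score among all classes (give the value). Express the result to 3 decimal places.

0.802

Per-class F1 score (2·TP/(2·TP+FP+FN)):
  en: TP=107, FP=58+11+10+9=88, FN=21+21+19+21=82 → 214/384 = 0.5573
  fr: TP=275, FP=21+17+7+10=55, FN=58+82+80+85=305 → 550/910 = 0.6044
  de: TP=161, FP=21+82+9+6=118, FN=11+17+21+12=61 → 322/501 = 0.6427
  es: TP=263, FP=19+80+21+12=132, FN=10+7+9+7=33 → 526/691 = 0.7612
  it: TP=329, FP=21+85+12+7=125, FN=9+10+6+12=37 → 658/820 = 0.8024
Highest is class 'it' with F1 score = 0.802.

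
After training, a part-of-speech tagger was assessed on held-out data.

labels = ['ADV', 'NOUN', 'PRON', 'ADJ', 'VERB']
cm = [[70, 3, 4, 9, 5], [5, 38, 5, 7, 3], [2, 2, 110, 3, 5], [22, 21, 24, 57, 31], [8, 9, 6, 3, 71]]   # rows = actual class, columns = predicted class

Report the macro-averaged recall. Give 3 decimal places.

0.685

Per-class recall (TP/(TP+FN)):
  ADV: TP=70, FN=3+4+9+5=21 → 70/91 = 0.7692
  NOUN: TP=38, FN=5+5+7+3=20 → 38/58 = 0.6552
  PRON: TP=110, FN=2+2+3+5=12 → 110/122 = 0.9016
  ADJ: TP=57, FN=22+21+24+31=98 → 57/155 = 0.3677
  VERB: TP=71, FN=8+9+6+3=26 → 71/97 = 0.7320
Macro-recall = mean = (0.7692 + 0.6552 + 0.9016 + 0.3677 + 0.7320) / 5 = 0.685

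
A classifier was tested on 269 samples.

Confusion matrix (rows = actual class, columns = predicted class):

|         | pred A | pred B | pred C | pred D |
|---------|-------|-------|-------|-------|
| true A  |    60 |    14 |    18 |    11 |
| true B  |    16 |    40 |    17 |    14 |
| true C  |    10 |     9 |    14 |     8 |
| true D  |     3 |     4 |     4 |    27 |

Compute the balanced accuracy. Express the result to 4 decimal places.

Balanced accuracy = mean of per-class recall.
  A: recall = 60/103 = 0.58252
  B: recall = 40/87 = 0.45977
  C: recall = 14/41 = 0.34146
  D: recall = 27/38 = 0.71053
Mean = (0.58252 + 0.45977 + 0.34146 + 0.71053) / 4 = 0.5236

0.5236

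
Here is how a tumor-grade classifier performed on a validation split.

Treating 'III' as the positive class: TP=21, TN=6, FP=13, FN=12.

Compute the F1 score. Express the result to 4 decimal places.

0.6269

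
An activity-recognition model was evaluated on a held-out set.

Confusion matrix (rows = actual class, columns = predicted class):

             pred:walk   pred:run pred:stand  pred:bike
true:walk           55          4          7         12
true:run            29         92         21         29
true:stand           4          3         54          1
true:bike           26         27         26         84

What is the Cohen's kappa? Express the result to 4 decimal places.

Observed agreement pₒ = trace/N = 285/474 = 0.60127
Expected agreement pₑ = Σ (rowᵢ·colᵢ)/N² = (78·114 + 171·126 + 62·108 + 163·126)/474² = 0.25669
κ = (pₒ − pₑ)/(1 − pₑ) = (0.60127 − 0.25669)/(1 − 0.25669) = 0.4636

0.4636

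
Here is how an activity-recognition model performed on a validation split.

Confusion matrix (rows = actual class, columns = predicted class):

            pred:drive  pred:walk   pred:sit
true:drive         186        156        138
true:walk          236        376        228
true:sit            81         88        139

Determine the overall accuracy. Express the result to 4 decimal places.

0.4306

Accuracy = trace / total = (186+376+139=701) / 1628 = 701/1628 = 0.4306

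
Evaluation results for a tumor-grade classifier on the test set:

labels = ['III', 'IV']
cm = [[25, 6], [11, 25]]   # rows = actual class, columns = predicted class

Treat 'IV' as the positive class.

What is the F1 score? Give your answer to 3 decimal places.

0.746

Precision = TP/(TP+FP) = 25/31 = 0.8065
Recall = TP/(TP+FN) = 25/36 = 0.6944
F1 = 2·TP/(2·TP+FP+FN) = 50/67 = 0.746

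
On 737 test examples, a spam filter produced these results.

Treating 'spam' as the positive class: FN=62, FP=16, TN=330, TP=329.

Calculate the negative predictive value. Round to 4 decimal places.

0.8418

NPV = TN/(TN+FN) = 330/(330+62) = 0.8418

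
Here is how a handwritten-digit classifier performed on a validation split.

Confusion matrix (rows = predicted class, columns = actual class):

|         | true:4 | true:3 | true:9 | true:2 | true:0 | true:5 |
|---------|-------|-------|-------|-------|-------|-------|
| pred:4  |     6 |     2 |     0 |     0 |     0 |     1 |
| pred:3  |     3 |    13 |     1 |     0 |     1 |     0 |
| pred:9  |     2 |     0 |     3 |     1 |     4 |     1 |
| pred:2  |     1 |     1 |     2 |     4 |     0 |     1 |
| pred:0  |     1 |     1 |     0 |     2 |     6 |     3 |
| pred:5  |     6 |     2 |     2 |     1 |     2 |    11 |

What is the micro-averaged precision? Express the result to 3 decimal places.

Micro-averaging pools counts across classes: ΣTP=43, ΣFP=41, ΣFN=41.
Micro-precision = TP/(TP+FP) on pooled counts = 0.512 (equals overall accuracy in single-label multiclass).

0.512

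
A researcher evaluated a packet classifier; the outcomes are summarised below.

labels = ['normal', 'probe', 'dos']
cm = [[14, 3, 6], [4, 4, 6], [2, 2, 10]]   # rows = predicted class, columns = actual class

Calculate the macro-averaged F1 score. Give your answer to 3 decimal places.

Per-class F1 score (2·TP/(2·TP+FP+FN)):
  normal: TP=14, FP=3+6=9, FN=4+2=6 → 28/43 = 0.6512
  probe: TP=4, FP=4+6=10, FN=3+2=5 → 8/23 = 0.3478
  dos: TP=10, FP=2+2=4, FN=6+6=12 → 20/36 = 0.5556
Macro-F1 score = mean = (0.6512 + 0.3478 + 0.5556) / 3 = 0.518

0.518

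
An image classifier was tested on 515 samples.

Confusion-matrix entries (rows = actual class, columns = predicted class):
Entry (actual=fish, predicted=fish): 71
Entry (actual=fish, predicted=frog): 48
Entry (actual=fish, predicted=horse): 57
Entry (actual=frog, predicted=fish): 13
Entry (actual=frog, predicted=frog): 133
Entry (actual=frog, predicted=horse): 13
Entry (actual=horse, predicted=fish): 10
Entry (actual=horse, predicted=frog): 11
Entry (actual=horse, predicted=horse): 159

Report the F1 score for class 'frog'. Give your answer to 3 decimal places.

F1 score = 2·TP/(2·TP+FP+FN).
frog: TP=133, FP=48+11=59, FN=13+13=26 → 266/351 = 0.7578

0.758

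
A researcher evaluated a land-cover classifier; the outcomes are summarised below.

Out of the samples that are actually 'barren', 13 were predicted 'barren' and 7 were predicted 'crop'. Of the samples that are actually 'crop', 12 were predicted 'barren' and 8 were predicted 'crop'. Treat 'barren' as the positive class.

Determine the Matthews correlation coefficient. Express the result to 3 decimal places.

MCC = (TP·TN − FP·FN) / √((TP+FP)(TP+FN)(TN+FP)(TN+FN))
Numerator = 13·8 − 12·7 = 20
Denominator = √(25·20·20·15) = √150000 = 387.2983
MCC = 20 / 387.2983 = 0.052

0.052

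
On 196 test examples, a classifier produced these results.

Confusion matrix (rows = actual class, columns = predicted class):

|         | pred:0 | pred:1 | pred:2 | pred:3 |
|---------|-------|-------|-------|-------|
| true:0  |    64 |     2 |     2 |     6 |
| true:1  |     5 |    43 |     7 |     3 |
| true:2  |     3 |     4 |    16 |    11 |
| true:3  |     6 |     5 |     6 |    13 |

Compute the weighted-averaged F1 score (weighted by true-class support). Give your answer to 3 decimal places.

0.694

Per-class F1 score (2·TP/(2·TP+FP+FN)):
  0: TP=64, FP=5+3+6=14, FN=2+2+6=10 → 128/152 = 0.8421
  1: TP=43, FP=2+4+5=11, FN=5+7+3=15 → 86/112 = 0.7679
  2: TP=16, FP=2+7+6=15, FN=3+4+11=18 → 32/65 = 0.4923
  3: TP=13, FP=6+3+11=20, FN=6+5+6=17 → 26/63 = 0.4127
Weighted-F1 score = Σ (supportᵢ/N)·F1 scoreᵢ with N=196: (74/196)·0.8421 + (58/196)·0.7679 + (34/196)·0.4923 + (30/196)·0.4127 = 0.694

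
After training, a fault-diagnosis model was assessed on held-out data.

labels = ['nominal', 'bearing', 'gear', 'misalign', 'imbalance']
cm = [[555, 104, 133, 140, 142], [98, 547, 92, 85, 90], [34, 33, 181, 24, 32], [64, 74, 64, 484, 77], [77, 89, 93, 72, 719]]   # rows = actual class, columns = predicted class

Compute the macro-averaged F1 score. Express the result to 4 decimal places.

Per-class F1 score (2·TP/(2·TP+FP+FN)):
  nominal: TP=555, FP=98+34+64+77=273, FN=104+133+140+142=519 → 1110/1902 = 0.58360
  bearing: TP=547, FP=104+33+74+89=300, FN=98+92+85+90=365 → 1094/1759 = 0.62194
  gear: TP=181, FP=133+92+64+93=382, FN=34+33+24+32=123 → 362/867 = 0.41753
  misalign: TP=484, FP=140+85+24+72=321, FN=64+74+64+77=279 → 968/1568 = 0.61735
  imbalance: TP=719, FP=142+90+32+77=341, FN=77+89+93+72=331 → 1438/2110 = 0.68152
Macro-F1 score = mean = (0.58360 + 0.62194 + 0.41753 + 0.61735 + 0.68152) / 5 = 0.5844

0.5844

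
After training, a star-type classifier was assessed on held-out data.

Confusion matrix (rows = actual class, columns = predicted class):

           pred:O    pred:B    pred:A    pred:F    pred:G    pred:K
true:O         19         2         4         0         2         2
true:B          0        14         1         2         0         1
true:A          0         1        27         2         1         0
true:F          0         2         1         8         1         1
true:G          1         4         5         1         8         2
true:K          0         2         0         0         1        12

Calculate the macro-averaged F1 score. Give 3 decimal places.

0.670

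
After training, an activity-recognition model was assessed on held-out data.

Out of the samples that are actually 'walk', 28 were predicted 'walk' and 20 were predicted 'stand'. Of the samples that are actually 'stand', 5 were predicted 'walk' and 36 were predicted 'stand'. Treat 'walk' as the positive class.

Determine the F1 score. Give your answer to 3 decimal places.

Precision = TP/(TP+FP) = 28/33 = 0.8485
Recall = TP/(TP+FN) = 28/48 = 0.5833
F1 = 2·TP/(2·TP+FP+FN) = 56/81 = 0.691

0.691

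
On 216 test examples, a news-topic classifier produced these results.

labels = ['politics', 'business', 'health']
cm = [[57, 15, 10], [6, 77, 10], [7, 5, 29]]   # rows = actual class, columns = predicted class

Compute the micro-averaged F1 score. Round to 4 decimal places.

Micro-averaging pools counts across classes: ΣTP=163, ΣFP=53, ΣFN=53.
Micro-F1 score = 2·TP/(2·TP+FP+FN) on pooled counts = 0.7546 (equals overall accuracy in single-label multiclass).

0.7546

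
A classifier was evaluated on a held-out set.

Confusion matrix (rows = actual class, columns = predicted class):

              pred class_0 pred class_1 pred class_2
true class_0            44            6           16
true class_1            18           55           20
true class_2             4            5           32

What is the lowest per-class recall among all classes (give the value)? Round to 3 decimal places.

0.591

Per-class recall (TP/(TP+FN)):
  class_0: TP=44, FN=6+16=22 → 44/66 = 0.6667
  class_1: TP=55, FN=18+20=38 → 55/93 = 0.5914
  class_2: TP=32, FN=4+5=9 → 32/41 = 0.7805
Lowest is class 'class_1' with recall = 0.591.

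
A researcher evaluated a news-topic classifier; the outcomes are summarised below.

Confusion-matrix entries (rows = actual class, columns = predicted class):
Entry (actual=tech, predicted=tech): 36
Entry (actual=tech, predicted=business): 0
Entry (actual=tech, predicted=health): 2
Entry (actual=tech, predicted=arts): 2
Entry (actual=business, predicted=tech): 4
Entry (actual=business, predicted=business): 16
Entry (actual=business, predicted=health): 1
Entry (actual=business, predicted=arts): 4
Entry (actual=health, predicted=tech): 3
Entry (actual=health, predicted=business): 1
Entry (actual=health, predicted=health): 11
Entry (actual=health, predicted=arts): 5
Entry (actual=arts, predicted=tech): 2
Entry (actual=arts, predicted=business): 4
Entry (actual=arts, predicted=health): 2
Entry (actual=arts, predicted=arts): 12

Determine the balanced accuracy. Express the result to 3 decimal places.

0.673

Balanced accuracy = mean of per-class recall.
  tech: recall = 36/40 = 0.9000
  business: recall = 16/25 = 0.6400
  health: recall = 11/20 = 0.5500
  arts: recall = 12/20 = 0.6000
Mean = (0.9000 + 0.6400 + 0.5500 + 0.6000) / 4 = 0.673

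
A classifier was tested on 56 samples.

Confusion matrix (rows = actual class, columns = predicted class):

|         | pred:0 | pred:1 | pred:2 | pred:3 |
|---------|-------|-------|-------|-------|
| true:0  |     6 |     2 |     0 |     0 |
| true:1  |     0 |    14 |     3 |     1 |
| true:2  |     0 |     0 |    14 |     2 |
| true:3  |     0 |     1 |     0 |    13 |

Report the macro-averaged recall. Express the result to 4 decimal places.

Per-class recall (TP/(TP+FN)):
  0: TP=6, FN=2+0+0=2 → 6/8 = 0.75000
  1: TP=14, FN=0+3+1=4 → 14/18 = 0.77778
  2: TP=14, FN=0+0+2=2 → 14/16 = 0.87500
  3: TP=13, FN=0+1+0=1 → 13/14 = 0.92857
Macro-recall = mean = (0.75000 + 0.77778 + 0.87500 + 0.92857) / 4 = 0.8328

0.8328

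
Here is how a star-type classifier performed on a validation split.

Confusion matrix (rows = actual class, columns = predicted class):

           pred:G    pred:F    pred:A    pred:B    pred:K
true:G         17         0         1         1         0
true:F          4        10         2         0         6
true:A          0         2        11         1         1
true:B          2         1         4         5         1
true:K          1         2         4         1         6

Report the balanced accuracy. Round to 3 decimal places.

Balanced accuracy = mean of per-class recall.
  G: recall = 17/19 = 0.8947
  F: recall = 10/22 = 0.4545
  A: recall = 11/15 = 0.7333
  B: recall = 5/13 = 0.3846
  K: recall = 6/14 = 0.4286
Mean = (0.8947 + 0.4545 + 0.7333 + 0.3846 + 0.4286) / 5 = 0.579

0.579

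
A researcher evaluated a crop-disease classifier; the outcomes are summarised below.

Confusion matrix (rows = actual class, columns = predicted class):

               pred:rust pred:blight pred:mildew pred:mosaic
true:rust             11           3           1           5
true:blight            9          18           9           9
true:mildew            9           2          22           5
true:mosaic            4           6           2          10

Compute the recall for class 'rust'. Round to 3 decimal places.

0.550

Take TP from the diagonal, FP from the rest of the 'rust' prediction marginal, FN from the rest of the 'rust' actual marginal.
recall = TP/(TP+FN).
rust: TP=11, FN=3+1+5=9 → 11/20 = 0.5500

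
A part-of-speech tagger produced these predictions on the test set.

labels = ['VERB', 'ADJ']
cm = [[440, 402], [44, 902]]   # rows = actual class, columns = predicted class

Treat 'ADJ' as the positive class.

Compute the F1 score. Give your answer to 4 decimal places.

Precision = TP/(TP+FP) = 902/1304 = 0.6917
Recall = TP/(TP+FN) = 902/946 = 0.9535
F1 = 2·TP/(2·TP+FP+FN) = 1804/2250 = 0.8018

0.8018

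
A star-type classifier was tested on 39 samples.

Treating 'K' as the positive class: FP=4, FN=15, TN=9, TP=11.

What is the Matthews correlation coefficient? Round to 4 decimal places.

MCC = (TP·TN − FP·FN) / √((TP+FP)(TP+FN)(TN+FP)(TN+FN))
Numerator = 11·9 − 4·15 = 39
Denominator = √(15·26·13·24) = √121680 = 348.8266
MCC = 39 / 348.8266 = 0.1118

0.1118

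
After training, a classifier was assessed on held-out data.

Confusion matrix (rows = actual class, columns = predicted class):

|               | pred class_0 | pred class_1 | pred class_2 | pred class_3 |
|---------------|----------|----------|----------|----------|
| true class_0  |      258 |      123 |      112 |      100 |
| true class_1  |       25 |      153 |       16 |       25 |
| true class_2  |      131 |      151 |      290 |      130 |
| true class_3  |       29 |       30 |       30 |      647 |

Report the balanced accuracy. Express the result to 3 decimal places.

Balanced accuracy = mean of per-class recall.
  class_0: recall = 258/593 = 0.4351
  class_1: recall = 153/219 = 0.6986
  class_2: recall = 290/702 = 0.4131
  class_3: recall = 647/736 = 0.8791
Mean = (0.4351 + 0.6986 + 0.4131 + 0.8791) / 4 = 0.606

0.606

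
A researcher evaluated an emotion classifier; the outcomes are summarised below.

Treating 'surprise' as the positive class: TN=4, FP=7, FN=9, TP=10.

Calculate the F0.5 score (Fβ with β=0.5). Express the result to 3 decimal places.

Fβ = (1+β²)·TP / ((1+β²)·TP + β²·FN + FP), with β²=1/4
= 1.25·10 / (1.25·10 + 0.25·9 + 7) = 0.575

0.575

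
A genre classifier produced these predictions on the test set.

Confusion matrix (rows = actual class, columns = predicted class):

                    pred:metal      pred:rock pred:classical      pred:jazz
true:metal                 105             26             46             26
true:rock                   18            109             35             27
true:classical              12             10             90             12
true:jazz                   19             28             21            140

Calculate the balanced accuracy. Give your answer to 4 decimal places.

0.6232

Balanced accuracy = mean of per-class recall.
  metal: recall = 105/203 = 0.51724
  rock: recall = 109/189 = 0.57672
  classical: recall = 90/124 = 0.72581
  jazz: recall = 140/208 = 0.67308
Mean = (0.51724 + 0.57672 + 0.72581 + 0.67308) / 4 = 0.6232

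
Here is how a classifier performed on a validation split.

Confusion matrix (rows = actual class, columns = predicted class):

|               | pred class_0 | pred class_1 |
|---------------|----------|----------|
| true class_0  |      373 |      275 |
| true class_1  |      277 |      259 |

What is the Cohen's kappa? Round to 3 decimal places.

Observed agreement pₒ = trace/N = 632/1184 = 0.5338
Expected agreement pₑ = Σ (rowᵢ·colᵢ)/N² = (648·650 + 536·534)/1184² = 0.5046
κ = (pₒ − pₑ)/(1 − pₑ) = (0.5338 − 0.5046)/(1 − 0.5046) = 0.059

0.059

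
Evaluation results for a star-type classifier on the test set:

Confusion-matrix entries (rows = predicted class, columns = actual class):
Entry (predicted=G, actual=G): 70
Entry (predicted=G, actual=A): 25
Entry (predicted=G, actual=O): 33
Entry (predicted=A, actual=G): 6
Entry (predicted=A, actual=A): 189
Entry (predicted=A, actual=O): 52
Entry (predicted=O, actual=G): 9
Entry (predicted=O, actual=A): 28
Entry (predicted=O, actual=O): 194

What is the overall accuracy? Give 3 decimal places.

Accuracy = trace / total = (70+189+194=453) / 606 = 453/606 = 0.748

0.748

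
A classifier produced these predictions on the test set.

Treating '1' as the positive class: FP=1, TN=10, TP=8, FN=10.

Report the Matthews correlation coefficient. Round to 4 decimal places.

MCC = (TP·TN − FP·FN) / √((TP+FP)(TP+FN)(TN+FP)(TN+FN))
Numerator = 8·10 − 1·10 = 70
Denominator = √(9·18·11·20) = √35640 = 188.7856
MCC = 70 / 188.7856 = 0.3708

0.3708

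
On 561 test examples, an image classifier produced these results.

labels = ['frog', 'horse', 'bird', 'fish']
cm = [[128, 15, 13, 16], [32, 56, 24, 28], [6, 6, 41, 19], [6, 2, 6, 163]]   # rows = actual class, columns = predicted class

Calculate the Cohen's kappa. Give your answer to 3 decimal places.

0.574

Observed agreement pₒ = trace/N = 388/561 = 0.6916
Expected agreement pₑ = Σ (rowᵢ·colᵢ)/N² = (172·172 + 140·79 + 72·84 + 177·226)/561² = 0.2755
κ = (pₒ − pₑ)/(1 − pₑ) = (0.6916 − 0.2755)/(1 − 0.2755) = 0.574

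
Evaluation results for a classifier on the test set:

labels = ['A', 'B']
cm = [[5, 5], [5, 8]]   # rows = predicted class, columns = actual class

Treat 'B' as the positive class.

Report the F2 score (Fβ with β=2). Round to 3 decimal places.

0.615

Fβ = (1+β²)·TP / ((1+β²)·TP + β²·FN + FP), with β²=4
= 5·8 / (5·8 + 4·5 + 5) = 0.615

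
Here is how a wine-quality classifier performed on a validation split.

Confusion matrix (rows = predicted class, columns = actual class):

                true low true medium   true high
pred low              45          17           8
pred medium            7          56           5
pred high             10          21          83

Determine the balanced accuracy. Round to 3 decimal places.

0.729

Balanced accuracy = mean of per-class recall.
  low: recall = 45/62 = 0.7258
  medium: recall = 56/94 = 0.5957
  high: recall = 83/96 = 0.8646
Mean = (0.7258 + 0.5957 + 0.8646) / 3 = 0.729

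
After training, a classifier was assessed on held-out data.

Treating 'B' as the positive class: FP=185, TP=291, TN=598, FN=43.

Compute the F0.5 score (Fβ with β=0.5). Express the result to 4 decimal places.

0.6501

Fβ = (1+β²)·TP / ((1+β²)·TP + β²·FN + FP), with β²=1/4
= 1.25·291 / (1.25·291 + 0.25·43 + 185) = 0.6501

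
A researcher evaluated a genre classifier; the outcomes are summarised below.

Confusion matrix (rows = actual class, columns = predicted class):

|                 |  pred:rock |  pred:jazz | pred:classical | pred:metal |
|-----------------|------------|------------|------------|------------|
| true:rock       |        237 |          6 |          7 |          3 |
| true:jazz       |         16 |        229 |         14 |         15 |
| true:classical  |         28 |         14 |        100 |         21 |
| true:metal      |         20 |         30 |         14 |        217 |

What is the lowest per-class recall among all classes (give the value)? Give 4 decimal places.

Per-class recall (TP/(TP+FN)):
  rock: TP=237, FN=6+7+3=16 → 237/253 = 0.93676
  jazz: TP=229, FN=16+14+15=45 → 229/274 = 0.83577
  classical: TP=100, FN=28+14+21=63 → 100/163 = 0.61350
  metal: TP=217, FN=20+30+14=64 → 217/281 = 0.77224
Lowest is class 'classical' with recall = 0.6135.

0.6135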